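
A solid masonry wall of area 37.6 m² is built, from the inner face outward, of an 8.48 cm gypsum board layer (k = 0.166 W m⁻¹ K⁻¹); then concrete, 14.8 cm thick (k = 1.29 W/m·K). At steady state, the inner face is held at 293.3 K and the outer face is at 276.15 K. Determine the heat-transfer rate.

Resistance network (inner→outer):
  R_gypsum board = L/(kA) = 0.0848/(0.166·37.6) = 0.01359 K/W
  R_concrete = L/(kA) = 0.148/(1.29·37.6) = 0.003051 K/W
ΣR = 0.01359 + 0.003051 = 0.01664 K/W
Q = ΔT/ΣR = (293.3 K − 276.15 K)/0.01664 = 1030 W

Q = 1030 W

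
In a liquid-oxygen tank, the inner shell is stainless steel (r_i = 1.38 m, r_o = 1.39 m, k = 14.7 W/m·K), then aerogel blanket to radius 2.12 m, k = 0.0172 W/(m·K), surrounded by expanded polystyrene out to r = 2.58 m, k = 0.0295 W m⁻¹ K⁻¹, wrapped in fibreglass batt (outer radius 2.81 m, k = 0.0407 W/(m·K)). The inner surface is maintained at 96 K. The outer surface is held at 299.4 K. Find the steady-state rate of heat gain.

Series thermal resistances, inner to outer:
  R_stainless steel = (1/1.38 − 1/1.39)/(4πk) = 0.005213/(4π·14.7) = 2.822×10^-5 K/W
  R_aerogel blanket = (1/1.39 − 1/2.12)/(4πk) = 0.2477/(4π·0.0172) = 1.146 K/W
  R_expanded polystyrene = (1/2.12 − 1/2.58)/(4πk) = 0.08410/(4π·0.0295) = 0.2269 K/W
  R_fibreglass batt = (1/2.58 − 1/2.81)/(4πk) = 0.03173/(4π·0.0407) = 0.06203 K/W
ΣR = 2.822×10^-5 + 1.146 + 0.2269 + 0.06203 = 1.435 K/W
Q = ΔT/ΣR = (96 K − 299.4 K)/1.435 = -142 W
(Negative Q ⇒ heat flows inward; heat gain = 142 W.)

Q = 142 W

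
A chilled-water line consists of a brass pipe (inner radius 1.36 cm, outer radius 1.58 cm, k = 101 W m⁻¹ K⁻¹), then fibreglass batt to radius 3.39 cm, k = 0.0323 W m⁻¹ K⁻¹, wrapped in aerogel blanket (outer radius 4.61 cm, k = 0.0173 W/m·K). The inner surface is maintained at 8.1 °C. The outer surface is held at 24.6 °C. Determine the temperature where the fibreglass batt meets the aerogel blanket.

Treat each layer as a resistance in series:
  R'_brass = ln(0.0158/0.0136)/(2πk) = 0.1499/(2π·101) = 2.363×10^-4 m·K/W
  R'_fibreglass batt = ln(0.0339/0.0158)/(2πk) = 0.7634/(2π·0.0323) = 3.762 m·K/W
  R'_aerogel blanket = ln(0.0461/0.0339)/(2πk) = 0.3074/(2π·0.0173) = 2.828 m·K/W
ΣR = 2.363×10^-4 + 3.762 + 2.828 = 6.590 m·K/W
Q' = ΔT/ΣR = (8.1 °C − 24.6 °C)/6.590 = -2.504 W/m
From the inner boundary to the fibreglass batt/aerogel blanket interface, ΣR_partial = 3.762 m·K/W.
T_interface = T_in − Q'·ΣR_partial = 8.1 °C − (-2.504)(3.762) = 17.5 °C

T = 17.5 °C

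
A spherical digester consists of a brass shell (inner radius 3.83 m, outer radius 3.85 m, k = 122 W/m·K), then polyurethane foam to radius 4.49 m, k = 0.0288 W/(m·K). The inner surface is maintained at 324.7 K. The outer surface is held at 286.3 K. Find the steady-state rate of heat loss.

Resistance network (inner→outer):
  R_brass = (1/3.83 − 1/3.85)/(4πk) = 0.001356/(4π·122) = 8.847×10^-7 K/W
  R_polyurethane foam = (1/3.85 − 1/4.49)/(4πk) = 0.03702/(4π·0.0288) = 0.1023 K/W
ΣR = 8.847×10^-7 + 0.1023 = 0.1023 K/W
Q = ΔT/ΣR = (324.7 K − 286.3 K)/0.1023 = 375 W

Q = 375 W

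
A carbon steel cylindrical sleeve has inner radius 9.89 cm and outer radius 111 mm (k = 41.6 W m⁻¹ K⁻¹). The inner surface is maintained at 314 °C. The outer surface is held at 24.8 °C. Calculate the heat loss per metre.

Q' = 655 kW/m

Q' = 2πk·ΔT/ln(r₂/r₁) = 2π × 41.6 × 289.2 / ln(0.111/0.0989) = 6.55×10^5 W/m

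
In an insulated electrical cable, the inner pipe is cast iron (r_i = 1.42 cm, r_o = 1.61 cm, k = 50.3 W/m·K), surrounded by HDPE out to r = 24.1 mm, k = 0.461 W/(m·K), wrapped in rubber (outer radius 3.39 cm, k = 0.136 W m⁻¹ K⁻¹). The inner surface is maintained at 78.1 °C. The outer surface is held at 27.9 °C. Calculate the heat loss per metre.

Treat each layer as a resistance in series:
  R'_cast iron = ln(0.0161/0.0142)/(2πk) = 0.1256/(2π·50.3) = 3.973×10^-4 m·K/W
  R'_HDPE = ln(0.0241/0.0161)/(2πk) = 0.4034/(2π·0.461) = 0.1393 m·K/W
  R'_rubber = ln(0.0339/0.0241)/(2πk) = 0.3412/(2π·0.136) = 0.3993 m·K/W
ΣR = 3.973×10^-4 + 0.1393 + 0.3993 = 0.5390 m·K/W
Q' = ΔT/ΣR = (78.1 °C − 27.9 °C)/0.5390 = 93.1 W/m

Q' = 93.1 W/m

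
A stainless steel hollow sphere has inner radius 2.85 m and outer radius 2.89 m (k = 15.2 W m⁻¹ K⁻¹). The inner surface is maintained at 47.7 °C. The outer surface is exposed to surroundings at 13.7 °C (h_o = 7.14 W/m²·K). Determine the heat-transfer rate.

Q = 25.0 kW

Series thermal resistances, inner to outer:
  R_stainless steel = (1/2.85 − 1/2.89)/(4πk) = 0.004856/(4π·15.2) = 2.543×10^-5 K/W
  R_conv,out = 1/(4πr²h) = 1/(4π·2.89²·7.14) = 0.001334 K/W
ΣR = 2.543×10^-5 + 0.001334 = 0.001359 K/W
Q = ΔT/ΣR = (47.7 °C − 13.7 °C)/0.001359 = 25000 W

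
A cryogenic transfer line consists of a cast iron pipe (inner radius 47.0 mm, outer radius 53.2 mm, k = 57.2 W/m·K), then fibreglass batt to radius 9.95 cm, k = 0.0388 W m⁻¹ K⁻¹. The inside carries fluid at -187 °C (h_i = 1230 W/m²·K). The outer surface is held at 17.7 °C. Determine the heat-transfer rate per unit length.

Resistance network (inner→outer):
  R'_conv,in = 1/(2πr h) = 1/(2π·0.0470·1230) = 0.002753 m·K/W
  R'_cast iron = ln(0.0532/0.0470)/(2πk) = 0.1239/(2π·57.2) = 3.448×10^-4 m·K/W
  R'_fibreglass batt = ln(0.0995/0.0532)/(2πk) = 0.6261/(2π·0.0388) = 2.568 m·K/W
ΣR = 0.002753 + 3.448×10^-4 + 2.568 = 2.571 m·K/W
Q' = ΔT/ΣR = (-187 °C − 17.7 °C)/2.571 = -79.6 W/m
(Negative Q' ⇒ heat flows inward; heat gain = 79.6 W/m.)

Q' = 79.6 W/m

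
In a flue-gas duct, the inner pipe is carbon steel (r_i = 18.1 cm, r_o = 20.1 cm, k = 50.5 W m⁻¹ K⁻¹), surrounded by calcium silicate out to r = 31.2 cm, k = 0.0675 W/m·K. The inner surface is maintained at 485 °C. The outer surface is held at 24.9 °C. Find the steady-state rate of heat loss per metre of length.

Q' = 444 W/m

Resistance network (inner→outer):
  R'_carbon steel = ln(0.201/0.181)/(2πk) = 0.1048/(2π·50.5) = 3.303×10^-4 m·K/W
  R'_calcium silicate = ln(0.312/0.201)/(2πk) = 0.4397/(2π·0.0675) = 1.037 m·K/W
ΣR = 3.303×10^-4 + 1.037 = 1.037 m·K/W
Q' = ΔT/ΣR = (485 °C − 24.9 °C)/1.037 = 444 W/m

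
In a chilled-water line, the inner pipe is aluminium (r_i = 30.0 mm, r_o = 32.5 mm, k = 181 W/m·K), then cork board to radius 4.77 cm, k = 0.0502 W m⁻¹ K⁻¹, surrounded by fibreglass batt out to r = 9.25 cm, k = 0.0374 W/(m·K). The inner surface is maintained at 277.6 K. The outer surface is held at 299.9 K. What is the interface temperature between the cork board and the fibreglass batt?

T = 284.3 K

Treat each layer as a resistance in series:
  R'_aluminium = ln(0.0325/0.0300)/(2πk) = 0.08004/(2π·181) = 7.038×10^-5 m·K/W
  R'_cork board = ln(0.0477/0.0325)/(2πk) = 0.3837/(2π·0.0502) = 1.216 m·K/W
  R'_fibreglass batt = ln(0.0925/0.0477)/(2πk) = 0.6623/(2π·0.0374) = 2.818 m·K/W
ΣR = 7.038×10^-5 + 1.216 + 2.818 = 4.034 m·K/W
Q' = ΔT/ΣR = (277.6 K − 299.9 K)/4.034 = -5.528 W/m
From the inner boundary to the cork board/fibreglass batt interface, ΣR_partial = 1.216 m·K/W.
T_interface = T_in − Q'·ΣR_partial = 277.6 K − (-5.528)(1.216) = 284.3 K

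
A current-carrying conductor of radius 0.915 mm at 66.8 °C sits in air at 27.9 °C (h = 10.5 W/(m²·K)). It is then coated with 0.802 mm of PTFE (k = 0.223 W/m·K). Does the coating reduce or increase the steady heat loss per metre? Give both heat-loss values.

Critical radius for a cylinder: r_cr = k/h = 0.0212 m = 2.12 cm.
Outer radius after coating: r₂ = 9.15×10^-4 + 8.02×10^-4 = 0.001717 m.
Since r₁ < r_cr and r₂ ≤ r_cr, the coating moves toward the maximum at r_cr — heat loss rises.
Bare: R = 1/(2πr₁h) = 16.57 m·K/W; Q = 38.9/16.57 = 2.35 W/m.
Coated: R = R_cond + R_conv = 9.277 m·K/W; Q = 38.9/9.277 = 4.19 W/m.

increases: 2.35 → 4.19 W/m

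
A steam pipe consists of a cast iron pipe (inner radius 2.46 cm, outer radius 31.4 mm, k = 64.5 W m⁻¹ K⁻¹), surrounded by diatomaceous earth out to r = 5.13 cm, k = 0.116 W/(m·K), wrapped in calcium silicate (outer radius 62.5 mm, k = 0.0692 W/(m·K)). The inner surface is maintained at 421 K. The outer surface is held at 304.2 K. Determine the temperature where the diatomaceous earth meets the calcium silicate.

Resistance network (inner→outer):
  R'_cast iron = ln(0.0314/0.0246)/(2πk) = 0.2441/(2π·64.5) = 6.022×10^-4 m·K/W
  R'_diatomaceous earth = ln(0.0513/0.0314)/(2πk) = 0.4909/(2π·0.116) = 0.6735 m·K/W
  R'_calcium silicate = ln(0.0625/0.0513)/(2πk) = 0.1975/(2π·0.0692) = 0.4542 m·K/W
ΣR = 6.022×10^-4 + 0.6735 + 0.4542 = 1.128 m·K/W
Q' = ΔT/ΣR = (421 K − 304.2 K)/1.128 = 103.5 W/m
From the inner boundary to the diatomaceous earth/calcium silicate interface, ΣR_partial = 0.6741 m·K/W.
T_interface = T_in − Q'·ΣR_partial = 421 K − (103.5)(0.6741) = 351.2 K

T = 351.2 K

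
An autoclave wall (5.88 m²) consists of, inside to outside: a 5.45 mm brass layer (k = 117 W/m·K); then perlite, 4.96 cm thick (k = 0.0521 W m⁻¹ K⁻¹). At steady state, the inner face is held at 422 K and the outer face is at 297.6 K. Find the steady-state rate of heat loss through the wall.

Resistance network (inner→outer):
  R_brass = L/(kA) = 0.00545/(117·5.88) = 7.922×10^-6 K/W
  R_perlite = L/(kA) = 0.0496/(0.0521·5.88) = 0.1619 K/W
ΣR = 7.922×10^-6 + 0.1619 = 0.1619 K/W
Q = ΔT/ΣR = (422 K − 297.6 K)/0.1619 = 768 W

Q = 768 W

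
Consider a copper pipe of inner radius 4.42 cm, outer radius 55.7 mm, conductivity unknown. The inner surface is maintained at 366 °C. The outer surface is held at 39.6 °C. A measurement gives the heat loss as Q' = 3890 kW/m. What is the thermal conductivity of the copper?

ΣR = ΔT/Q' = |366 − 39.6|/3.89×10^6 = 8.391×10^-5 m·K/W
ln(r₂/r₁)/(2πk) = 8.391×10^-5 ⇒ k = 0.2313/(2π·8.391×10^-5) = 439 W/m·K

k = 439 W/m·K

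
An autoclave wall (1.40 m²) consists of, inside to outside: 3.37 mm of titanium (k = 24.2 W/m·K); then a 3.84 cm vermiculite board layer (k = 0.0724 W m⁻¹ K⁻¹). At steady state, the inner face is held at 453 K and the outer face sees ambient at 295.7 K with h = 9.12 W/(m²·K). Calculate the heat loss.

Series thermal resistances, inner to outer:
  R_titanium = L/(kA) = 0.00337/(24.2·1.40) = 9.947×10^-5 K/W
  R_vermiculite board = L/(kA) = 0.0384/(0.0724·1.40) = 0.3788 K/W
  R_conv,out = 1/(hA) = 1/(9.12·1.40) = 0.07832 K/W
ΣR = 9.947×10^-5 + 0.3788 + 0.07832 = 0.4572 K/W
Q = ΔT/ΣR = (453 K − 295.7 K)/0.4572 = 344 W

Q = 344 W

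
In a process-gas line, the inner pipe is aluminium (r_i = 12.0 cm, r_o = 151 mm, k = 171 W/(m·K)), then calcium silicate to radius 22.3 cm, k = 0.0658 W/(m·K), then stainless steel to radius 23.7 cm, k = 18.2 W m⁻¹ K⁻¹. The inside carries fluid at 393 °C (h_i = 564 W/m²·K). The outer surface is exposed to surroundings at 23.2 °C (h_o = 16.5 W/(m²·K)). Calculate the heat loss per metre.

Q' = 375 W/m

Series thermal resistances, inner to outer:
  R'_conv,in = 1/(2πr h) = 1/(2π·0.120·564) = 0.002352 m·K/W
  R'_aluminium = ln(0.151/0.120)/(2πk) = 0.2298/(2π·171) = 2.139×10^-4 m·K/W
  R'_calcium silicate = ln(0.223/0.151)/(2πk) = 0.3899/(2π·0.0658) = 0.9431 m·K/W
  R'_stainless steel = ln(0.237/0.223)/(2πk) = 0.06089/(2π·18.2) = 5.325×10^-4 m·K/W
  R'_conv,out = 1/(2πr h) = 1/(2π·0.237·16.5) = 0.04070 m·K/W
ΣR = 0.002352 + 2.139×10^-4 + 0.9431 + 5.325×10^-4 + 0.04070 = 0.9869 m·K/W
Q' = ΔT/ΣR = (393 °C − 23.2 °C)/0.9869 = 375 W/m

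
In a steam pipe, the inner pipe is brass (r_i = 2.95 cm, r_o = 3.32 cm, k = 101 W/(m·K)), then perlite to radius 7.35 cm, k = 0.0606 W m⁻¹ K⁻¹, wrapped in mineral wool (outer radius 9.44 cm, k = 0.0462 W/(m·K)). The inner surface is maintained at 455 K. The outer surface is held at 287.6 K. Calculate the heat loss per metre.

Resistance network (inner→outer):
  R'_brass = ln(0.0332/0.0295)/(2πk) = 0.1182/(2π·101) = 1.862×10^-4 m·K/W
  R'_perlite = ln(0.0735/0.0332)/(2πk) = 0.7947/(2π·0.0606) = 2.087 m·K/W
  R'_mineral wool = ln(0.0944/0.0735)/(2πk) = 0.2503/(2π·0.0462) = 0.8621 m·K/W
ΣR = 1.862×10^-4 + 2.087 + 0.8621 = 2.949 m·K/W
Q' = ΔT/ΣR = (455 K − 287.6 K)/2.949 = 56.8 W/m

Q' = 56.8 W/m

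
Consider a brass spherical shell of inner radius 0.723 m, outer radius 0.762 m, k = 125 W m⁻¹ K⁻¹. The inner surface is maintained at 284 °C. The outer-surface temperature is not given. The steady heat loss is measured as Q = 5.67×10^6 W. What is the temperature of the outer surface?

T_out = 28.5 °C

Sum the resistances:
  R_brass = (1/0.723 − 1/0.762)/(4πk) = 0.07079/(4π·125) = 4.507×10^-5 K/W
ΣR = 4.507×10^-5 K/W
ΔT = Q·ΣR = 5.67×10^6 × 4.507×10^-5 = 255.5 K
Heat flows outward, so T_out = T_in − ΔT = 284 − 255.5 = 28.5 °C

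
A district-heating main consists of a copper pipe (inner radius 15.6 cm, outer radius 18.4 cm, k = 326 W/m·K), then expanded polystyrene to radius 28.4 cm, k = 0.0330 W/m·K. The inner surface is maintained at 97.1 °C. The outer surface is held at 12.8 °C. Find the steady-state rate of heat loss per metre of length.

Resistance network (inner→outer):
  R'_copper = ln(0.184/0.156)/(2πk) = 0.1651/(2π·326) = 8.059×10^-5 m·K/W
  R'_expanded polystyrene = ln(0.284/0.184)/(2πk) = 0.4340/(2π·0.0330) = 2.093 m·K/W
ΣR = 8.059×10^-5 + 2.093 = 2.093 m·K/W
Q' = ΔT/ΣR = (97.1 °C − 12.8 °C)/2.093 = 40.3 W/m

Q' = 40.3 W/m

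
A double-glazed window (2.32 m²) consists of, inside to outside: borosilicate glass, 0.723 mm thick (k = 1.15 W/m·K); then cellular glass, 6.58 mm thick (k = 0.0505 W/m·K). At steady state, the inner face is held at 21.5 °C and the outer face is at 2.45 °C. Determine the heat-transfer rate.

Series thermal resistances, inner to outer:
  R_borosilicate glass = L/(kA) = 7.23×10^-4/(1.15·2.32) = 2.710×10^-4 K/W
  R_cellular glass = L/(kA) = 0.00658/(0.0505·2.32) = 0.05616 K/W
ΣR = 2.710×10^-4 + 0.05616 = 0.05643 K/W
Q = ΔT/ΣR = (21.5 °C − 2.45 °C)/0.05643 = 338 W

Q = 338 W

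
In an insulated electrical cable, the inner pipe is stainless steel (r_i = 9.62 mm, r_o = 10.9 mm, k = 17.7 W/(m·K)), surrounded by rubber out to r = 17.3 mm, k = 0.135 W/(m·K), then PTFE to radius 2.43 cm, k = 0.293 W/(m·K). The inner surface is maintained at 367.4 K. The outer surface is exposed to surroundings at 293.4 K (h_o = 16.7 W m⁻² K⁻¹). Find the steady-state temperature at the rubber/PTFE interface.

T = 331.4 K

Treat each layer as a resistance in series:
  R'_stainless steel = ln(0.0109/0.00962)/(2πk) = 0.1249/(2π·17.7) = 0.001123 m·K/W
  R'_rubber = ln(0.0173/0.0109)/(2πk) = 0.4619/(2π·0.135) = 0.5446 m·K/W
  R'_PTFE = ln(0.0243/0.0173)/(2πk) = 0.3398/(2π·0.293) = 0.1846 m·K/W
  R'_conv,out = 1/(2πr h) = 1/(2π·0.0243·16.7) = 0.3922 m·K/W
ΣR = 0.001123 + 0.5446 + 0.1846 + 0.3922 = 1.123 m·K/W
Q' = ΔT/ΣR = (367.4 K − 293.4 K)/1.123 = 65.89 W/m
From the inner boundary to the rubber/PTFE interface, ΣR_partial = 0.5457 m·K/W.
T_interface = T_in − Q'·ΣR_partial = 367.4 K − (65.89)(0.5457) = 331.4 K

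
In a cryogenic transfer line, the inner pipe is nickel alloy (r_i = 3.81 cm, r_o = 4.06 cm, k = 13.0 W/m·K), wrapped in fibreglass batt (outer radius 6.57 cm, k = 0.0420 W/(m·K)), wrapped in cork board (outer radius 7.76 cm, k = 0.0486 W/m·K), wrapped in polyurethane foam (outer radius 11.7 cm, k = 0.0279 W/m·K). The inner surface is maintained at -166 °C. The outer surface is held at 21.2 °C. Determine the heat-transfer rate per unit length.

Series thermal resistances, inner to outer:
  R'_nickel alloy = ln(0.0406/0.0381)/(2πk) = 0.06355/(2π·13.0) = 7.781×10^-4 m·K/W
  R'_fibreglass batt = ln(0.0657/0.0406)/(2πk) = 0.4813/(2π·0.0420) = 1.824 m·K/W
  R'_cork board = ln(0.0776/0.0657)/(2πk) = 0.1665/(2π·0.0486) = 0.5451 m·K/W
  R'_polyurethane foam = ln(0.117/0.0776)/(2πk) = 0.4106/(2π·0.0279) = 2.342 m·K/W
ΣR = 7.781×10^-4 + 1.824 + 0.5451 + 2.342 = 4.712 m·K/W
Q' = ΔT/ΣR = (-166 °C − 21.2 °C)/4.712 = -39.7 W/m
(Negative Q' ⇒ heat flows inward; heat gain = 39.7 W/m.)

Q' = 39.7 W/m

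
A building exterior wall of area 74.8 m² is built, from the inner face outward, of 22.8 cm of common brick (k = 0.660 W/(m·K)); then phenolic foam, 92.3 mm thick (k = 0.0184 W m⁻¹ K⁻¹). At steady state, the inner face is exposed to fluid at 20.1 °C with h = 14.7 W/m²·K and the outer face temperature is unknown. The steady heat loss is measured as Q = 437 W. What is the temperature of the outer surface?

T_out = -11.6 °C

Series resistances:
  R_conv,in = 1/(hA) = 1/(14.7·74.8) = 9.095×10^-4 K/W
  R_common brick = L/(kA) = 0.228/(0.660·74.8) = 0.004618 K/W
  R_phenolic foam = L/(kA) = 0.0923/(0.0184·74.8) = 0.06706 K/W
ΣR = 0.07259 K/W
ΔT = Q·ΣR = 437 × 0.07259 = 31.72 K
Heat flows outward, so T_out = T_in − ΔT = 20.1 − 31.72 = -11.6 °C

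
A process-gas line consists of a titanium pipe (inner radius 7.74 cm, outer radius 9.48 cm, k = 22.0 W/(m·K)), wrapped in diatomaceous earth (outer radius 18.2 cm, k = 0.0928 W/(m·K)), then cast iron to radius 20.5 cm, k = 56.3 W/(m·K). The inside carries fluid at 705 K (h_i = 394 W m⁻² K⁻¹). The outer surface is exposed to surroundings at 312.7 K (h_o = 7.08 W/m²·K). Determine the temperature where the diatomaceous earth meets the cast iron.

Resistance network (inner→outer):
  R'_conv,in = 1/(2πr h) = 1/(2π·0.0774·394) = 0.005219 m·K/W
  R'_titanium = ln(0.0948/0.0774)/(2πk) = 0.2028/(2π·22.0) = 0.001467 m·K/W
  R'_diatomaceous earth = ln(0.182/0.0948)/(2πk) = 0.6522/(2π·0.0928) = 1.119 m·K/W
  R'_cast iron = ln(0.205/0.182)/(2πk) = 0.1190/(2π·56.3) = 3.364×10^-4 m·K/W
  R'_conv,out = 1/(2πr h) = 1/(2π·0.205·7.08) = 0.1097 m·K/W
ΣR = 0.005219 + 0.001467 + 1.119 + 3.364×10^-4 + 0.1097 = 1.236 m·K/W
Q' = ΔT/ΣR = (705 K − 312.7 K)/1.236 = 317.4 W/m
From the inner boundary to the diatomaceous earth/cast iron interface, ΣR_partial = 1.126 m·K/W.
T_interface = T_in − Q'·ΣR_partial = 705 K − (317.4)(1.126) = 347.6 K

T = 347.6 K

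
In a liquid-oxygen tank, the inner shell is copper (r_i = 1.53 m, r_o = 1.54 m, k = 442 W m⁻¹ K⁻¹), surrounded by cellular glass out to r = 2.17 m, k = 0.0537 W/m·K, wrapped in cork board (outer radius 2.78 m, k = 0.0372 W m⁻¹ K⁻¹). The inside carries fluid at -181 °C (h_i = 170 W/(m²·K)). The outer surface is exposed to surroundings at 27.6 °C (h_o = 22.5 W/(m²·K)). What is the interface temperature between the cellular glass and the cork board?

T = -63.5 °C

Resistance network (inner→outer):
  R_conv,in = 1/(4πr²h) = 1/(4π·1.53²·170) = 2.000×10^-4 K/W
  R_copper = (1/1.53 − 1/1.54)/(4πk) = 0.004244/(4π·442) = 7.641×10^-7 K/W
  R_cellular glass = (1/1.54 − 1/2.17)/(4πk) = 0.1885/(4π·0.0537) = 0.2794 K/W
  R_cork board = (1/2.17 − 1/2.78)/(4πk) = 0.1011/(4π·0.0372) = 0.2163 K/W
  R_conv,out = 1/(4πr²h) = 1/(4π·2.78²·22.5) = 4.576×10^-4 K/W
ΣR = 2.000×10^-4 + 7.641×10^-7 + 0.2794 + 0.2163 + 4.576×10^-4 = 0.4964 K/W
Q = ΔT/ΣR = (-181 °C − 27.6 °C)/0.4964 = -420.2 W
From the inner boundary to the cellular glass/cork board interface, ΣR_partial = 0.2796 K/W.
T_interface = T_in − Q·ΣR_partial = -181 °C − (-420.2)(0.2796) = -63.5 °C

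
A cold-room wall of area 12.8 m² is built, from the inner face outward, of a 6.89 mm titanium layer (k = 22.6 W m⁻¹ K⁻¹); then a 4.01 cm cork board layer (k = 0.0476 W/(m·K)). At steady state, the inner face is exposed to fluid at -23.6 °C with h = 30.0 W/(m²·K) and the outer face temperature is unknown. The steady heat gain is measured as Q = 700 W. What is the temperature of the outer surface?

Sum the resistances:
  R_conv,in = 1/(hA) = 1/(30.0·12.8) = 0.002604 K/W
  R_titanium = L/(kA) = 0.00689/(22.6·12.8) = 2.382×10^-5 K/W
  R_cork board = L/(kA) = 0.0401/(0.0476·12.8) = 0.06582 K/W
ΣR = 0.06844 K/W
ΔT = Q·ΣR = 700 × 0.06844 = 47.91 K
Heat flows inward, so T_out = T_in + ΔT = -23.6 + 47.91 = 24.3 °C

T_out = 24.3 °C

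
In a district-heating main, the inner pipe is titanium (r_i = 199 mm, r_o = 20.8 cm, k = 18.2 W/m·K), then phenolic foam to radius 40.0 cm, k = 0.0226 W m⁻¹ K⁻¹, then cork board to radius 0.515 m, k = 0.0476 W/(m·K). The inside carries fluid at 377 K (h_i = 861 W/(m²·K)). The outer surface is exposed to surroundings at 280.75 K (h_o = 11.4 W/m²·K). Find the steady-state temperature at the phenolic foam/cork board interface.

T = 296.1 K

Series thermal resistances, inner to outer:
  R'_conv,in = 1/(2πr h) = 1/(2π·0.199·861) = 9.289×10^-4 m·K/W
  R'_titanium = ln(0.208/0.199)/(2πk) = 0.04423/(2π·18.2) = 3.868×10^-4 m·K/W
  R'_phenolic foam = ln(0.400/0.208)/(2πk) = 0.6539/(2π·0.0226) = 4.605 m·K/W
  R'_cork board = ln(0.515/0.400)/(2πk) = 0.2527/(2π·0.0476) = 0.8449 m·K/W
  R'_conv,out = 1/(2πr h) = 1/(2π·0.515·11.4) = 0.02711 m·K/W
ΣR = 9.289×10^-4 + 3.868×10^-4 + 4.605 + 0.8449 + 0.02711 = 5.478 m·K/W
Q' = ΔT/ΣR = (377 K − 280.75 K)/5.478 = 17.57 W/m
From the inner boundary to the phenolic foam/cork board interface, ΣR_partial = 4.606 m·K/W.
T_interface = T_in − Q'·ΣR_partial = 377 K − (17.57)(4.606) = 296.1 K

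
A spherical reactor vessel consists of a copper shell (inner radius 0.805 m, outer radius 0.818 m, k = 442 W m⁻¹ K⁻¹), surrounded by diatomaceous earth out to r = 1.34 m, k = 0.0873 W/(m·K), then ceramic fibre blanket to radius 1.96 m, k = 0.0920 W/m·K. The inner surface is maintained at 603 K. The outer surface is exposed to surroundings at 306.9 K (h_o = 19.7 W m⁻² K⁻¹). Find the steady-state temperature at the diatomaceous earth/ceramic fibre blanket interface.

Treat each layer as a resistance in series:
  R_copper = (1/0.805 − 1/0.818)/(4πk) = 0.01974/(4π·442) = 3.554×10^-6 K/W
  R_diatomaceous earth = (1/0.818 − 1/1.34)/(4πk) = 0.4762/(4π·0.0873) = 0.4341 K/W
  R_ceramic fibre blanket = (1/1.34 − 1/1.96)/(4πk) = 0.2361/(4π·0.0920) = 0.2042 K/W
  R_conv,out = 1/(4πr²h) = 1/(4π·1.96²·19.7) = 0.001052 K/W
ΣR = 3.554×10^-6 + 0.4341 + 0.2042 + 0.001052 = 0.6394 K/W
Q = ΔT/ΣR = (603 K − 306.9 K)/0.6394 = 463.1 W
From the inner boundary to the diatomaceous earth/ceramic fibre blanket interface, ΣR_partial = 0.4341 K/W.
T_interface = T_in − Q·ΣR_partial = 603 K − (463.1)(0.4341) = 402 K

T = 402 K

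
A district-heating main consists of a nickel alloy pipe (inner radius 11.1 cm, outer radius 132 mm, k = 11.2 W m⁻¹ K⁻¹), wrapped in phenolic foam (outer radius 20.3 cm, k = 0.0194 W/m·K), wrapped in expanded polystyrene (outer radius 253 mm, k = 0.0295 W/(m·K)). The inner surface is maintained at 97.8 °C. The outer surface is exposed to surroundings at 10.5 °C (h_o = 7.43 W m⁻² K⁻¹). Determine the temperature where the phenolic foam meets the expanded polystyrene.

Resistance network (inner→outer):
  R'_nickel alloy = ln(0.132/0.111)/(2πk) = 0.1733/(2π·11.2) = 0.002462 m·K/W
  R'_phenolic foam = ln(0.203/0.132)/(2πk) = 0.4304/(2π·0.0194) = 3.531 m·K/W
  R'_expanded polystyrene = ln(0.253/0.203)/(2πk) = 0.2202/(2π·0.0295) = 1.188 m·K/W
  R'_conv,out = 1/(2πr h) = 1/(2π·0.253·7.43) = 0.08467 m·K/W
ΣR = 0.002462 + 3.531 + 1.188 + 0.08467 = 4.806 m·K/W
Q' = ΔT/ΣR = (97.8 °C − 10.5 °C)/4.806 = 18.16 W/m
From the inner boundary to the phenolic foam/expanded polystyrene interface, ΣR_partial = 3.533 m·K/W.
T_interface = T_in − Q'·ΣR_partial = 97.8 °C − (18.16)(3.533) = 33.6 °C

T = 33.6 °C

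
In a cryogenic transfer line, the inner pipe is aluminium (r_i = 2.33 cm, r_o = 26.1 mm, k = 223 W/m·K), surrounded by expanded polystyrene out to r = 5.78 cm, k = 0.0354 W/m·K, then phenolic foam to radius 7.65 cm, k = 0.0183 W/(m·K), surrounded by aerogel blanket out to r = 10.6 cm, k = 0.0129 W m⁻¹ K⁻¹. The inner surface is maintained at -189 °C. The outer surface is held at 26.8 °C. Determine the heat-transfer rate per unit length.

Q' = 21.5 W/m

Series thermal resistances, inner to outer:
  R'_aluminium = ln(0.0261/0.0233)/(2πk) = 0.1135/(2π·223) = 8.099×10^-5 m·K/W
  R'_expanded polystyrene = ln(0.0578/0.0261)/(2πk) = 0.7951/(2π·0.0354) = 3.574 m·K/W
  R'_phenolic foam = ln(0.0765/0.0578)/(2πk) = 0.2803/(2π·0.0183) = 2.438 m·K/W
  R'_aerogel blanket = ln(0.106/0.0765)/(2πk) = 0.3261/(2π·0.0129) = 4.024 m·K/W
ΣR = 8.099×10^-5 + 3.574 + 2.438 + 4.024 = 10.04 m·K/W
Q' = ΔT/ΣR = (-189 °C − 26.8 °C)/10.04 = -21.5 W/m
(Negative Q' ⇒ heat flows inward; heat gain = 21.5 W/m.)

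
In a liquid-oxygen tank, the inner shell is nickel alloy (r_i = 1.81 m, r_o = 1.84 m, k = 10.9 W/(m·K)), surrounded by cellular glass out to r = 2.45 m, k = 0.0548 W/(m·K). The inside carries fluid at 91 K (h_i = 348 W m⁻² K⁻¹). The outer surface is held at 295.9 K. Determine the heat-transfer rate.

Q = 1040 W

Series thermal resistances, inner to outer:
  R_conv,in = 1/(4πr²h) = 1/(4π·1.81²·348) = 6.980×10^-5 K/W
  R_nickel alloy = (1/1.81 − 1/1.84)/(4πk) = 0.009008/(4π·10.9) = 6.576×10^-5 K/W
  R_cellular glass = (1/1.84 − 1/2.45)/(4πk) = 0.1353/(4π·0.0548) = 0.1965 K/W
ΣR = 6.980×10^-5 + 6.576×10^-5 + 0.1965 = 0.1966 K/W
Q = ΔT/ΣR = (91 K − 295.9 K)/0.1966 = -1040 W
(Negative Q ⇒ heat flows inward; heat gain = 1040 W.)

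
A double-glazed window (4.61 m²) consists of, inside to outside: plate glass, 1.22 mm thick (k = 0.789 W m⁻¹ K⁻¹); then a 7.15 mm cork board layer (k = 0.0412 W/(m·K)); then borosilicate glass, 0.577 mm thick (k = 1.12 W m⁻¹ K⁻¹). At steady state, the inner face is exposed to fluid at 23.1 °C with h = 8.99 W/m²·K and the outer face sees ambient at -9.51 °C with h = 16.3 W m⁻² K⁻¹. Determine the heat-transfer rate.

Q = 432 W

Resistance network (inner→outer):
  R_conv,in = 1/(hA) = 1/(8.99·4.61) = 0.02413 K/W
  R_plate glass = L/(kA) = 0.00122/(0.789·4.61) = 3.354×10^-4 K/W
  R_cork board = L/(kA) = 0.00715/(0.0412·4.61) = 0.03765 K/W
  R_borosilicate glass = L/(kA) = 5.77×10^-4/(1.12·4.61) = 1.118×10^-4 K/W
  R_conv,out = 1/(hA) = 1/(16.3·4.61) = 0.01331 K/W
ΣR = 0.02413 + 3.354×10^-4 + 0.03765 + 1.118×10^-4 + 0.01331 = 0.07554 K/W
Q = ΔT/ΣR = (23.1 °C − -9.51 °C)/0.07554 = 432 W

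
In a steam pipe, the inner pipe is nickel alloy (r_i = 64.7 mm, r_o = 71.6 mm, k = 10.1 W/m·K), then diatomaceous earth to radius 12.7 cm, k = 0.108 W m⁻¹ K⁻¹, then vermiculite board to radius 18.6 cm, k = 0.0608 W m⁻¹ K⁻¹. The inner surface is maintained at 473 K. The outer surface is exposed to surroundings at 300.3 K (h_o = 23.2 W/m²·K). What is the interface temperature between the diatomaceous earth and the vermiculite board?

T = 395 K

Series thermal resistances, inner to outer:
  R'_nickel alloy = ln(0.0716/0.0647)/(2πk) = 0.1013/(2π·10.1) = 0.001597 m·K/W
  R'_diatomaceous earth = ln(0.127/0.0716)/(2πk) = 0.5731/(2π·0.108) = 0.8445 m·K/W
  R'_vermiculite board = ln(0.186/0.127)/(2πk) = 0.3816/(2π·0.0608) = 0.9988 m·K/W
  R'_conv,out = 1/(2πr h) = 1/(2π·0.186·23.2) = 0.03688 m·K/W
ΣR = 0.001597 + 0.8445 + 0.9988 + 0.03688 = 1.882 m·K/W
Q' = ΔT/ΣR = (473 K − 300.3 K)/1.882 = 91.76 W/m
From the inner boundary to the diatomaceous earth/vermiculite board interface, ΣR_partial = 0.8461 m·K/W.
T_interface = T_in − Q'·ΣR_partial = 473 K − (91.76)(0.8461) = 395 K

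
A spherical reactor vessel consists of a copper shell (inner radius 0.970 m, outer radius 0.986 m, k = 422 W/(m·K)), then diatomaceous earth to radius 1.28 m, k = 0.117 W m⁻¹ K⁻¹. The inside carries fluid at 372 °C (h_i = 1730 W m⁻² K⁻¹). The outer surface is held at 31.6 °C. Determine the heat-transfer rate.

Q = 2150 W

Series thermal resistances, inner to outer:
  R_conv,in = 1/(4πr²h) = 1/(4π·0.970²·1730) = 4.889×10^-5 K/W
  R_copper = (1/0.970 − 1/0.986)/(4πk) = 0.01673/(4π·422) = 3.155×10^-6 K/W
  R_diatomaceous earth = (1/0.986 − 1/1.28)/(4πk) = 0.2329/(4π·0.117) = 0.1584 K/W
ΣR = 4.889×10^-5 + 3.155×10^-6 + 0.1584 = 0.1585 K/W
Q = ΔT/ΣR = (372 °C − 31.6 °C)/0.1585 = 2150 W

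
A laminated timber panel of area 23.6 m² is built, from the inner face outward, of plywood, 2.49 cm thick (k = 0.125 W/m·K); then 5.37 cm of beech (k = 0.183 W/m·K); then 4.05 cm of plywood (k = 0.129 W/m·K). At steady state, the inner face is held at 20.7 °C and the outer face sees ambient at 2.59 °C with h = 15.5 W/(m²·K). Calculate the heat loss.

Q = 491 W

Series thermal resistances, inner to outer:
  R_plywood = L/(kA) = 0.0249/(0.125·23.6) = 0.008441 K/W
  R_beech = L/(kA) = 0.0537/(0.183·23.6) = 0.01243 K/W
  R_plywood = L/(kA) = 0.0405/(0.129·23.6) = 0.01330 K/W
  R_conv,out = 1/(hA) = 1/(15.5·23.6) = 0.002734 K/W
ΣR = 0.008441 + 0.01243 + 0.01330 + 0.002734 = 0.03691 K/W
Q = ΔT/ΣR = (20.7 °C − 2.59 °C)/0.03691 = 491 W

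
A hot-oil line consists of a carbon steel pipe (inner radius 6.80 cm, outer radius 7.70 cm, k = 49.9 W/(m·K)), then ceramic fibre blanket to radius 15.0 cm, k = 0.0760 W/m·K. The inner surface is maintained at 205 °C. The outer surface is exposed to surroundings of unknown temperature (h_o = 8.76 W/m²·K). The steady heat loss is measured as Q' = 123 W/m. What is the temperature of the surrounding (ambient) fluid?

Series resistances:
  R'_carbon steel = ln(0.0770/0.0680)/(2πk) = 0.1243/(2π·49.9) = 3.964×10^-4 m·K/W
  R'_ceramic fibre blanket = ln(0.150/0.0770)/(2πk) = 0.6668/(2π·0.0760) = 1.396 m·K/W
  R'_conv,out = 1/(2πr h) = 1/(2π·0.150·8.76) = 0.1211 m·K/W
ΣR = 1.518 m·K/W
ΔT = Q'·ΣR = 123 × 1.518 = 186.7 K
Heat flows outward, so T_out = T_in − ΔT = 205 − 186.7 = 18.3 °C

T_out = 18.3 °C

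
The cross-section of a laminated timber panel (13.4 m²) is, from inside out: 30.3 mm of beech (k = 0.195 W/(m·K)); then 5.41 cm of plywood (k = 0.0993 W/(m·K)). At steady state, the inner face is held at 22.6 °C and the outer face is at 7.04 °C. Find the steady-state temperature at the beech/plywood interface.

T = 19.1 °C

Treat each layer as a resistance in series:
  R_beech = L/(kA) = 0.0303/(0.195·13.4) = 0.01160 K/W
  R_plywood = L/(kA) = 0.0541/(0.0993·13.4) = 0.04066 K/W
ΣR = 0.01160 + 0.04066 = 0.05226 K/W
Q = ΔT/ΣR = (22.6 °C − 7.04 °C)/0.05226 = 297.7 W
From the inner boundary to the beech/plywood interface, ΣR_partial = 0.01160 K/W.
T_interface = T_in − Q·ΣR_partial = 22.6 °C − (297.7)(0.01160) = 19.1 °C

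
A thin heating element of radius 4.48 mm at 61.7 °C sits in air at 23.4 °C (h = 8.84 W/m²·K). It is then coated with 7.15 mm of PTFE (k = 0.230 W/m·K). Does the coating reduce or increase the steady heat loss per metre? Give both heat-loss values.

Critical radius for a cylinder: r_cr = k/h = 0.0260 m = 2.60 cm.
Outer radius after coating: r₂ = 0.00448 + 0.00715 = 0.01163 m.
Since r₁ < r_cr and r₂ ≤ r_cr, the coating moves toward the maximum at r_cr — heat loss rises.
Bare: R = 1/(2πr₁h) = 4.019 m·K/W; Q = 38.3/4.019 = 9.53 W/m.
Coated: R = R_cond + R_conv = 2.208 m·K/W; Q = 38.3/2.208 = 17.3 W/m.

increases: 9.53 → 17.3 W/m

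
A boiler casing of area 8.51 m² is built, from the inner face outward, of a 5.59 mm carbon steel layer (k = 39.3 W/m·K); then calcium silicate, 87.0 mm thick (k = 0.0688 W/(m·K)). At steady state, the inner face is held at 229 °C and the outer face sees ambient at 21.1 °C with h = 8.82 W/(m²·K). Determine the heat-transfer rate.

Series thermal resistances, inner to outer:
  R_carbon steel = L/(kA) = 0.00559/(39.3·8.51) = 1.671×10^-5 K/W
  R_calcium silicate = L/(kA) = 0.0870/(0.0688·8.51) = 0.1486 K/W
  R_conv,out = 1/(hA) = 1/(8.82·8.51) = 0.01332 K/W
ΣR = 1.671×10^-5 + 0.1486 + 0.01332 = 0.1619 K/W
Q = ΔT/ΣR = (229 °C − 21.1 °C)/0.1619 = 1280 W

Q = 1280 W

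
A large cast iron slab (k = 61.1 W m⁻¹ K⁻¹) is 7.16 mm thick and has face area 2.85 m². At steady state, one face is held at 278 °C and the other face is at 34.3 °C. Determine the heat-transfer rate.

Q = kA·ΔT/L = 61.1 × 2.85 × |278 °C − 34.3 °C| / 0.00716 = 5.93×10^6 W

Q = 5.93×10^6 W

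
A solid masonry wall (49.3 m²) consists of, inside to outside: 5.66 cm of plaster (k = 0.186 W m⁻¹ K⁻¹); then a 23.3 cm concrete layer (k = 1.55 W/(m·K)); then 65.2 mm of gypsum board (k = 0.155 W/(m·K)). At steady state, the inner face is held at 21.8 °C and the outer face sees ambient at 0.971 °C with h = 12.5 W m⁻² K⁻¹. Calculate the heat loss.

Series thermal resistances, inner to outer:
  R_plaster = L/(kA) = 0.0566/(0.186·49.3) = 0.006172 K/W
  R_concrete = L/(kA) = 0.233/(1.55·49.3) = 0.003049 K/W
  R_gypsum board = L/(kA) = 0.0652/(0.155·49.3) = 0.008532 K/W
  R_conv,out = 1/(hA) = 1/(12.5·49.3) = 0.001623 K/W
ΣR = 0.006172 + 0.003049 + 0.008532 + 0.001623 = 0.01938 K/W
Q = ΔT/ΣR = (21.8 °C − 0.971 °C)/0.01938 = 1070 W

Q = 1070 W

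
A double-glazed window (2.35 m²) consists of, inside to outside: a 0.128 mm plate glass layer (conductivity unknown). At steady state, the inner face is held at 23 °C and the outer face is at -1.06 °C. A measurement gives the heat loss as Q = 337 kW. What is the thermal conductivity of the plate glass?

k = 0.763 W/m·K

ΣR = ΔT/Q = |23 − -1.06|/3.37×10^5 = 7.139×10^-5 K/W
L/(kA) = 7.139×10^-5 ⇒ k = 1.28×10^-4/(7.139×10^-5·2.35) = 0.763 W/m·K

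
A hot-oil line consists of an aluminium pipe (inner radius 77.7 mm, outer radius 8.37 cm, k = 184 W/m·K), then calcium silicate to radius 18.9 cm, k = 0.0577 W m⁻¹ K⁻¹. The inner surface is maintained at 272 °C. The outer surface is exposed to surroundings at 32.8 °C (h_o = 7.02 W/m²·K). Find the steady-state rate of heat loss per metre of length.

Treat each layer as a resistance in series:
  R'_aluminium = ln(0.0837/0.0777)/(2πk) = 0.07438/(2π·184) = 6.434×10^-5 m·K/W
  R'_calcium silicate = ln(0.189/0.0837)/(2πk) = 0.8145/(2π·0.0577) = 2.247 m·K/W
  R'_conv,out = 1/(2πr h) = 1/(2π·0.189·7.02) = 0.1200 m·K/W
ΣR = 6.434×10^-5 + 2.247 + 0.1200 = 2.367 m·K/W
Q' = ΔT/ΣR = (272 °C − 32.8 °C)/2.367 = 101 W/m

Q' = 101 W/m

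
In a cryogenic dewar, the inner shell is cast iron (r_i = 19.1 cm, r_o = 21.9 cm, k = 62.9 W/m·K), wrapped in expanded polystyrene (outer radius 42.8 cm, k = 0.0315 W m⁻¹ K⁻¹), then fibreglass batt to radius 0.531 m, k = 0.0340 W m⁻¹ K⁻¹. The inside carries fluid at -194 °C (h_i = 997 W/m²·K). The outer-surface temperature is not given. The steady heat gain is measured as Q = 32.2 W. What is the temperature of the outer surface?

Series resistances:
  R_conv,in = 1/(4πr²h) = 1/(4π·0.191²·997) = 0.002188 K/W
  R_cast iron = (1/0.191 − 1/0.219)/(4πk) = 0.6694/(4π·62.9) = 8.469×10^-4 K/W
  R_expanded polystyrene = (1/0.219 − 1/0.428)/(4πk) = 2.230/(4π·0.0315) = 5.633 K/W
  R_fibreglass batt = (1/0.428 − 1/0.531)/(4πk) = 0.4532/(4π·0.0340) = 1.061 K/W
ΣR = 6.697 K/W
ΔT = Q·ΣR = 32.2 × 6.697 = 215.6 K
Heat flows inward, so T_out = T_in + ΔT = -194 + 215.6 = 21.6 °C

T_out = 21.6 °C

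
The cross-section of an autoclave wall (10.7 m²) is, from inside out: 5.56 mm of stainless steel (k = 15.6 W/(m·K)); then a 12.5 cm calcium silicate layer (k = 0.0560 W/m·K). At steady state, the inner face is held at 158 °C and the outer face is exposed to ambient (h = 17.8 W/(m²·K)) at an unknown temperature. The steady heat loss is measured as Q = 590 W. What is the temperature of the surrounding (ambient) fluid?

T_out = 31.8 °C

Sum the resistances:
  R_stainless steel = L/(kA) = 0.00556/(15.6·10.7) = 3.331×10^-5 K/W
  R_calcium silicate = L/(kA) = 0.125/(0.0560·10.7) = 0.2086 K/W
  R_conv,out = 1/(hA) = 1/(17.8·10.7) = 0.005250 K/W
ΣR = 0.2139 K/W
ΔT = Q·ΣR = 590 × 0.2139 = 126.2 K
Heat flows outward, so T_out = T_in − ΔT = 158 − 126.2 = 31.8 °C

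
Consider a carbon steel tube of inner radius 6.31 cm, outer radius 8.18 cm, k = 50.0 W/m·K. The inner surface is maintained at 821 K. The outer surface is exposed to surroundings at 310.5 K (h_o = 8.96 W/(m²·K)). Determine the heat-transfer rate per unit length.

Treat each layer as a resistance in series:
  R'_carbon steel = ln(0.0818/0.0631)/(2πk) = 0.2596/(2π·50.0) = 8.262×10^-4 m·K/W
  R'_conv,out = 1/(2πr h) = 1/(2π·0.0818·8.96) = 0.2171 m·K/W
ΣR = 8.262×10^-4 + 0.2171 = 0.2179 m·K/W
Q' = ΔT/ΣR = (821 K − 310.5 K)/0.2179 = 2340 W/m

Q' = 2.34 kW/m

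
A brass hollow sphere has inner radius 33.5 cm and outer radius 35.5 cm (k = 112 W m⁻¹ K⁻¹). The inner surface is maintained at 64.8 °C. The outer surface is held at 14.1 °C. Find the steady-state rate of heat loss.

Q = 4πk·ΔT/(1/r₁ − 1/r₂) = 4π × 112 × 50.7 / (1/0.335 − 1/0.355) = 4.24×10^5 W

Q = 424 kW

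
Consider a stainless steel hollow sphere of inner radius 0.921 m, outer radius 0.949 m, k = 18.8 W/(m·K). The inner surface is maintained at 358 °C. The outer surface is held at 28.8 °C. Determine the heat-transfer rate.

Q = 4πk·ΔT/(1/r₁ − 1/r₂) = 4π × 18.8 × 329.2 / (1/0.921 − 1/0.949) = 2.43×10^6 W

Q = 2430 kW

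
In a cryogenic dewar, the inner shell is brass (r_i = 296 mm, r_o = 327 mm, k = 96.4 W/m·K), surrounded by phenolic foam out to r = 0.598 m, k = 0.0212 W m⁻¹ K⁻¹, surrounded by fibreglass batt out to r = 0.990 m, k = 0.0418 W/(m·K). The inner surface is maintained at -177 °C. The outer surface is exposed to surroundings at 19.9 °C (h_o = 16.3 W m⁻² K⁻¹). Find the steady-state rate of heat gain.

Resistance network (inner→outer):
  R_brass = (1/0.296 − 1/0.327)/(4πk) = 0.3203/(4π·96.4) = 2.644×10^-4 K/W
  R_phenolic foam = (1/0.327 − 1/0.598)/(4πk) = 1.386/(4π·0.0212) = 5.202 K/W
  R_fibreglass batt = (1/0.598 − 1/0.990)/(4πk) = 0.6621/(4π·0.0418) = 1.261 K/W
  R_conv,out = 1/(4πr²h) = 1/(4π·0.990²·16.3) = 0.004981 K/W
ΣR = 2.644×10^-4 + 5.202 + 1.261 + 0.004981 = 6.468 K/W
Q = ΔT/ΣR = (-177 °C − 19.9 °C)/6.468 = -30.4 W
(Negative Q ⇒ heat flows inward; heat gain = 30.4 W.)

Q = 30.4 W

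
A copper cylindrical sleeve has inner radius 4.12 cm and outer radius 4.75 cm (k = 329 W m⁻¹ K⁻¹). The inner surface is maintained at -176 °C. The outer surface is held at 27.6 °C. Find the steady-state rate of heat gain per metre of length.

Q' = 2πk·ΔT/ln(r₂/r₁) = 2π × 329 × 203.6 / ln(0.0475/0.0412) = 2.96×10^6 W/m

Q' = 2.96×10^6 W/m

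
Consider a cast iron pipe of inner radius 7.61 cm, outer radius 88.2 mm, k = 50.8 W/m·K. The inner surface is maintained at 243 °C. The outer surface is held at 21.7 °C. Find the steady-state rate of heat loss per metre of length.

Q' = 2πk·ΔT/ln(r₂/r₁) = 2π × 50.8 × 221.3 / ln(0.0882/0.0761) = 4.79×10^5 W/m

Q' = 4.79×10^5 W/m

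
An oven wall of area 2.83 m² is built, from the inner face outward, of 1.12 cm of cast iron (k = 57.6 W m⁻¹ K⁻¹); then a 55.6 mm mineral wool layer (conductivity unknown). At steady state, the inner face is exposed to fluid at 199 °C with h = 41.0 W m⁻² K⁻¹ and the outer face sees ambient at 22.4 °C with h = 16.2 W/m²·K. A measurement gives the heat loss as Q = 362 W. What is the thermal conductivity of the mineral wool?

ΣR = ΔT/Q = |199 − 22.4|/362 = 0.4878 K/W
Known resistances:
  R_conv,in = 1/(hA) = 1/(41.0·2.83) = 0.008618 K/W
  R_cast iron = L/(kA) = 0.0112/(57.6·2.83) = 6.871×10^-5 K/W
  R_conv,out = 1/(hA) = 1/(16.2·2.83) = 0.02181 K/W
R_mineral wool = ΣR − ΣR_known = 0.4878 − 0.03050 = 0.4573 K/W
L/(kA) = 0.4573 ⇒ k = 0.0556/(0.4573·2.83) = 0.0430 W/m·K

k = 0.0430 W/m·K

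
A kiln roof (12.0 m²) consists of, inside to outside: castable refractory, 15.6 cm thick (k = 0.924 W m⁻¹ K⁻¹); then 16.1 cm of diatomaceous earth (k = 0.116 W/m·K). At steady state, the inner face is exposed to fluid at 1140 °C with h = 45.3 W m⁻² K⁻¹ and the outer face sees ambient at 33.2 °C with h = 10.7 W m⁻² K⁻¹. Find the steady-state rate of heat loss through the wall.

Resistance network (inner→outer):
  R_conv,in = 1/(hA) = 1/(45.3·12.0) = 0.001840 K/W
  R_castable refractory = L/(kA) = 0.156/(0.924·12.0) = 0.01407 K/W
  R_diatomaceous earth = L/(kA) = 0.161/(0.116·12.0) = 0.1157 K/W
  R_conv,out = 1/(hA) = 1/(10.7·12.0) = 0.007788 K/W
ΣR = 0.001840 + 0.01407 + 0.1157 + 0.007788 = 0.1394 K/W
Q = ΔT/ΣR = (1140 °C − 33.2 °C)/0.1394 = 7940 W

Q = 7940 W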